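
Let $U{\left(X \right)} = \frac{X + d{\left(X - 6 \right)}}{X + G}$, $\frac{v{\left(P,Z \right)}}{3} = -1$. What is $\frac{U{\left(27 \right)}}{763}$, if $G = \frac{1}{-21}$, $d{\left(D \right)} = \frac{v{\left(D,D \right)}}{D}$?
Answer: $\frac{282}{215929} \approx 0.001306$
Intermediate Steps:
$v{\left(P,Z \right)} = -3$ ($v{\left(P,Z \right)} = 3 \left(-1\right) = -3$)
$d{\left(D \right)} = - \frac{3}{D}$
$G = - \frac{1}{21} \approx -0.047619$
$U{\left(X \right)} = \frac{X - \frac{3}{-6 + X}}{- \frac{1}{21} + X}$ ($U{\left(X \right)} = \frac{X - \frac{3}{X - 6}}{X - \frac{1}{21}} = \frac{X - \frac{3}{X - 6}}{- \frac{1}{21} + X} = \frac{X - \frac{3}{-6 + X}}{- \frac{1}{21} + X}$)
$\frac{U{\left(27 \right)}}{763} = \frac{21 \frac{1}{-1 + 21 \cdot 27} \frac{1}{-6 + 27} \left(-3 + 27 \left(-6 + 27\right)\right)}{763} = \frac{21 \left(-3 + 27 \cdot 21\right)}{\left(-1 + 567\right) 21} \cdot \frac{1}{763} = 21 \cdot \frac{1}{566} \cdot \frac{1}{21} \left(-3 + 567\right) \frac{1}{763} = 21 \cdot \frac{1}{566} \cdot \frac{1}{21} \cdot 564 \cdot \frac{1}{763} = \frac{282}{283} \cdot \frac{1}{763} = \frac{282}{215929}$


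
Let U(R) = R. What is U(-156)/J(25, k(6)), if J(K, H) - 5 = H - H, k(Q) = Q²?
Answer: -156/5 ≈ -31.200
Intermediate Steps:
J(K, H) = 5 (J(K, H) = 5 + (H - H) = 5 + 0 = 5)
U(-156)/J(25, k(6)) = -156/5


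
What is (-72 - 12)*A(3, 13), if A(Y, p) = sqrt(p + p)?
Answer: -84*sqrt(26) ≈ -428.32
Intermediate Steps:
A(Y, p) = sqrt(2)*sqrt(p) (A(Y, p) = sqrt(2*p) = sqrt(2)*sqrt(p))
(-72 - 12)*A(3, 13) = (-72 - 12)*(sqrt(2)*sqrt(13)) = -84*sqrt(26)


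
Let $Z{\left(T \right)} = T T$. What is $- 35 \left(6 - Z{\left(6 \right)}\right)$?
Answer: $1050$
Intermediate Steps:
$Z{\left(T \right)} = T^{2}$
$- 35 \left(6 - Z{\left(6 \right)}\right) = - 35 \left(6 - 6^{2}\right) = - 35 \left(6 - 36\right) = \left(-35\right) \left(-30\right) = 1050$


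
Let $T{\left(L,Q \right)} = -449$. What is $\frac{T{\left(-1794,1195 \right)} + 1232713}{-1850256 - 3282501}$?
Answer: $- \frac{1232264}{5132757} \approx -0.24008$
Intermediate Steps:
$\frac{T{\left(-1794,1195 \right)} + 1232713}{-1850256 - 3282501} = \frac{-449 + 1232713}{-1850256 - 3282501} = \frac{1232264}{-5132757} = 1232264 \left(- \frac{1}{5132757}\right) = - \frac{1232264}{5132757}$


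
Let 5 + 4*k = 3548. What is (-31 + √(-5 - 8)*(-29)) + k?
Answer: 3419/4 - 29*I*√13 ≈ 854.75 - 104.56*I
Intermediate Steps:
k = 3543/4 (k = -5/4 + (¼)*3548 = -5/4 + 887 = 3543/4 ≈ 885.75)
(-31 + √(-5 - 8)*(-29)) + k = (-31 + √(-5 - 8)*(-29)) + 3543/4 = (-31 + √(-13)*(-29)) + 3543/4 = (-31 + (I*√13)*(-29)) + 3543/4 = (-31 - 29*I*√13) + 3543/4 = 3419/4 - 29*I*√13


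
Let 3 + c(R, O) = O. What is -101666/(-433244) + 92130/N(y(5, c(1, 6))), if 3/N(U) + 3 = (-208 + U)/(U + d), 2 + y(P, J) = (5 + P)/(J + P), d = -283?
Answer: -3419353733589/49173194 ≈ -69537.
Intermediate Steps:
c(R, O) = -3 + O
y(P, J) = -2 + (5 + P)/(J + P)
N(U) = 3/(-3 + (-208 + U)/(-283 + U)) (N(U) = 3/(-3 + (-208 + U)/(U - 283)) = 3/(-3 + (-208 + U)/(-283 + U)))
-101666/(-433244) + 92130/N(y(5, c(1, 6))) = -101666/(-433244) + 92130/((3*(283 - (5 - 1*5 - 2*(-3 + 6))/((-3 + 6) + 5))/(-641 + 2*((5 - 1*5 - 2*(-3 + 6))/((-3 + 6) + 5))))) = -101666*(-1/433244) + 92130/((3*(283 - (5 - 5 - 2*3)/(3 + 5))/(-641 + 2*((5 - 5 - 2*3)/(3 + 5))))) = 50833/216622 + 92130/((3*(283 - (5 - 5 - 6)/8)/(-641 + 2*((5 - 5 - 6)/8)))) = 50833/216622 + 92130/((3*(283 - (-6)/8)/(-641 + 2*((1/8)*(-6))))) = 50833/216622 + 92130/((3*(283 - 1*(-3/4))/(-641 + 2*(-3/4)))) = 50833/216622 + 92130/((3*(283 + 3/4)/(-641 - 3/2))) = 50833/216622 + 92130/((3*(1135/4)/(-1285/2))) = 50833/216622 + 92130/((3*(-2/1285)*(1135/4))) = 50833/216622 + 92130/(-681/514) = 50833/216622 + 92130*(-514/681) = 50833/216622 - 15784940/227 = -3419353733589/49173194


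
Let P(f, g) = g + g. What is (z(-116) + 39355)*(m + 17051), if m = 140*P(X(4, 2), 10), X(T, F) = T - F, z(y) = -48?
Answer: 780283257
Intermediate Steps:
P(f, g) = 2*g
m = 2800 (m = 140*(2*10) = 140*20 = 2800)
(z(-116) + 39355)*(m + 17051) = (-48 + 39355)*(2800 + 17051) = 39307*19851 = 780283257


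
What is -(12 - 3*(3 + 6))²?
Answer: -225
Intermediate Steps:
-(12 - 3*(3 + 6))² = -(12 - 3*9)² = -(12 - 27)² = -1*(-15)² = -1*225 = -225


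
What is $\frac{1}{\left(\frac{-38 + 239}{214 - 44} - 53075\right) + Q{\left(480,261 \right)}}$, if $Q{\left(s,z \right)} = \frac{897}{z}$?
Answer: $- \frac{14790}{784910933} \approx -1.8843 \cdot 10^{-5}$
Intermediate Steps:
$\frac{1}{\left(\frac{-38 + 239}{214 - 44} - 53075\right) + Q{\left(480,261 \right)}} = \frac{1}{\left(\frac{-38 + 239}{214 - 44} - 53075\right) + \frac{897}{261}} = \frac{1}{\left(\frac{201}{170} - 53075\right) + 897 \cdot \frac{1}{261}} = \frac{1}{\left(201 \cdot \frac{1}{170} - 53075\right) + \frac{299}{87}} = \frac{1}{\left(\frac{201}{170} - 53075\right) + \frac{299}{87}} = \frac{1}{- \frac{9022549}{170} + \frac{299}{87}} = \frac{1}{- \frac{784910933}{14790}} = - \frac{14790}{784910933}$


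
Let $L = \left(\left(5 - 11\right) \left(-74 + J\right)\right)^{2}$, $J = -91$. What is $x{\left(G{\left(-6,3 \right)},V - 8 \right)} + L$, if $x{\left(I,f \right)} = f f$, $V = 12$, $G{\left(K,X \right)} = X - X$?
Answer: $980116$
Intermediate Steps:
$G{\left(K,X \right)} = 0$
$x{\left(I,f \right)} = f^{2}$
$L = 980100$ ($L = \left(\left(5 - 11\right) \left(-74 - 91\right)\right)^{2} = \left(\left(-6\right) \left(-165\right)\right)^{2} = 990^{2} = 980100$)
$x{\left(G{\left(-6,3 \right)},V - 8 \right)} + L = \left(12 - 8\right)^{2} + 980100 = 4^{2} + 980100 = 16 + 980100 = 980116$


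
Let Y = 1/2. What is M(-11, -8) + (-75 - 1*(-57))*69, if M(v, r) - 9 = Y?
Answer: -2465/2 ≈ -1232.5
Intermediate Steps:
Y = ½ (Y = 1*(½) = ½ ≈ 0.50000)
M(v, r) = 19/2 (M(v, r) = 9 + ½ = 19/2)
M(-11, -8) + (-75 - 1*(-57))*69 = 19/2 + (-75 - 1*(-57))*69 = 19/2 + (-75 + 57)*69 = 19/2 - 18*69 = 19/2 - 1242 = -2465/2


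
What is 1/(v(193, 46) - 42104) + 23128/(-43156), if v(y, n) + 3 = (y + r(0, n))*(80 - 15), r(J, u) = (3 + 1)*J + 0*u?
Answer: -170938273/318944418 ≈ -0.53595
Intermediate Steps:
r(J, u) = 4*J (r(J, u) = 4*J + 0 = 4*J)
v(y, n) = -3 + 65*y (v(y, n) = -3 + (y + 4*0)*(80 - 15) = -3 + (y + 0)*65 = -3 + y*65 = -3 + 65*y)
1/(v(193, 46) - 42104) + 23128/(-43156) = 1/((-3 + 65*193) - 42104) + 23128/(-43156) = 1/((-3 + 12545) - 42104) + 23128*(-1/43156) = 1/(12542 - 42104) - 5782/10789 = 1/(-29562) - 5782/10789 = -1/29562 - 5782/10789 = -170938273/318944418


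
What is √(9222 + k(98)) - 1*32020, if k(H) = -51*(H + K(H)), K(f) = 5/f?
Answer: -32020 + √827394/14 ≈ -31955.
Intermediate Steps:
k(H) = -255/H - 51*H (k(H) = -51*(H + 5/H) = -255/H - 51*H)
√(9222 + k(98)) - 1*32020 = √(9222 + (-255/98 - 51*98)) - 1*32020 = √(9222 + (-255*1/98 - 4998)) - 32020 = √(9222 + (-255/98 - 4998)) - 32020 = √(9222 - 490059/98) - 32020 = √(413697/98) - 32020 = √827394/14 - 32020 = -32020 + √827394/14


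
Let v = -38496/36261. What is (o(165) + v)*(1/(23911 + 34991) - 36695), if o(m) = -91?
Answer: 2405105579825861/711948474 ≈ 3.3782e+6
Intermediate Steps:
v = -12832/12087 (v = -38496*1/36261 = -12832/12087 ≈ -1.0616)
(o(165) + v)*(1/(23911 + 34991) - 36695) = (-91 - 12832/12087)*(1/(23911 + 34991) - 36695) = -1112749*(1/58902 - 36695)/12087 = -1112749/12087*(-2161408889/58902) = 2405105579825861/711948474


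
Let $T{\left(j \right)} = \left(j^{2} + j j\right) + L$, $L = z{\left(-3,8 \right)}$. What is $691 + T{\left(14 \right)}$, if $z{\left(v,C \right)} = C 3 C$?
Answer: $1275$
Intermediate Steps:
$z{\left(v,C \right)} = 3 C^{2}$ ($z{\left(v,C \right)} = 3 C C = 3 C^{2}$)
$L = 192$ ($L = 3 \cdot 8^{2} = 3 \cdot 64 = 192$)
$T{\left(j \right)} = 192 + 2 j^{2}$ ($T{\left(j \right)} = \left(j^{2} + j j\right) + 192 = \left(j^{2} + j^{2}\right) + 192 = 2 j^{2} + 192 = 192 + 2 j^{2}$)
$691 + T{\left(14 \right)} = 691 + \left(192 + 2 \cdot 14^{2}\right) = 691 + \left(192 + 2 \cdot 196\right) = 691 + \left(192 + 392\right) = 691 + 584 = 1275$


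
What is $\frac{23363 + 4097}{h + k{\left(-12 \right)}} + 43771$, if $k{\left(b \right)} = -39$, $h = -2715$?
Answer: $\frac{60258937}{1377} \approx 43761.0$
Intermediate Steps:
$\frac{23363 + 4097}{h + k{\left(-12 \right)}} + 43771 = \frac{23363 + 4097}{-2715 - 39} + 43771 = \frac{27460}{-2754} + 43771 = 27460 \left(- \frac{1}{2754}\right) + 43771 = - \frac{13730}{1377} + 43771 = \frac{60258937}{1377}$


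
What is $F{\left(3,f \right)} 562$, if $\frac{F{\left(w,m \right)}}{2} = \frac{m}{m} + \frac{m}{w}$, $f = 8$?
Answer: $\frac{12364}{3} \approx 4121.3$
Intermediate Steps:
$F{\left(w,m \right)} = 2 + \frac{2 m}{w}$ ($F{\left(w,m \right)} = 2 \left(\frac{m}{m} + \frac{m}{w}\right) = 2 \left(1 + \frac{m}{w}\right) = 2 + \frac{2 m}{w}$)
$F{\left(3,f \right)} 562 = \left(2 + 2 \cdot 8 \cdot \frac{1}{3}\right) 562 = \left(2 + \frac{16}{3}\right) 562 = \frac{22}{3} \cdot 562 = \frac{12364}{3}$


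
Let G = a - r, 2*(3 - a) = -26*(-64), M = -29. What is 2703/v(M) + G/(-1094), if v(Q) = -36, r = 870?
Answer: -482653/6564 ≈ -73.530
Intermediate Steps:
a = -829 (a = 3 - (-13)*(-64) = 3 - ½*1664 = 3 - 832 = -829)
G = -1699 (G = -829 - 1*870 = -829 - 870 = -1699)
2703/v(M) + G/(-1094) = 2703/(-36) - 1699/(-1094) = 2703*(-1/36) - 1699*(-1/1094) = -901/12 + 1699/1094 = -482653/6564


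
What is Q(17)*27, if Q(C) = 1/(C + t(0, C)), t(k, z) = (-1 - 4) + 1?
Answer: 27/13 ≈ 2.0769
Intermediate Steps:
t(k, z) = -4 (t(k, z) = -5 + 1 = -4)
Q(C) = 1/(-4 + C) (Q(C) = 1/(C - 4) = 1/(-4 + C))
Q(17)*27 = 27/(-4 + 17) = 27/13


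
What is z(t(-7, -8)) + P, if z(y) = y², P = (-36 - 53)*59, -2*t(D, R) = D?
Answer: -20955/4 ≈ -5238.8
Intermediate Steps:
t(D, R) = -D/2
P = -5251 (P = -89*59 = -5251)
z(t(-7, -8)) + P = (-½*(-7))² - 5251 = (7/2)² - 5251 = 49/4 - 5251 = -20955/4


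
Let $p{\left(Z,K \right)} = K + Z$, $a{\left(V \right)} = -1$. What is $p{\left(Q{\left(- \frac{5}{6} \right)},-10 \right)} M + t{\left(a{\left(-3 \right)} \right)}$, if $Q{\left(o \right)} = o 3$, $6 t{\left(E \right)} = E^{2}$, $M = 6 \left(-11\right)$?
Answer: $\frac{4951}{6} \approx 825.17$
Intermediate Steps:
$M = -66$
$t{\left(E \right)} = \frac{E^{2}}{6}$
$Q{\left(o \right)} = 3 o$
$p{\left(Q{\left(- \frac{5}{6} \right)},-10 \right)} M + t{\left(a{\left(-3 \right)} \right)} = \left(-10 + 3 \left(- \frac{5}{6}\right)\right) \left(-66\right) + \frac{\left(-1\right)^{2}}{6} = \left(-10 + 3 \left(\left(-5\right) \frac{1}{6}\right)\right) \left(-66\right) + \frac{1}{6} \cdot 1 = \left(-10 + 3 \left(- \frac{5}{6}\right)\right) \left(-66\right) + \frac{1}{6} = \left(-10 - \frac{5}{2}\right) \left(-66\right) + \frac{1}{6} = \left(- \frac{25}{2}\right) \left(-66\right) + \frac{1}{6} = 825 + \frac{1}{6} = \frac{4951}{6}$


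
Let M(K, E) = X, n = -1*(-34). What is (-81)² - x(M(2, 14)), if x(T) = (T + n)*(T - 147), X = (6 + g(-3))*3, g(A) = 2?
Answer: 13695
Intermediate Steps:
n = 34
X = 24 (X = (6 + 2)*3 = 8*3 = 24)
M(K, E) = 24
x(T) = (-147 + T)*(34 + T) (x(T) = (T + 34)*(T - 147) = (34 + T)*(-147 + T) = (-147 + T)*(34 + T))
(-81)² - x(M(2, 14)) = (-81)² - (-4998 + 24² - 113*24) = 6561 - (-4998 + 576 - 2712) = 6561 - 1*(-7134) = 6561 + 7134 = 13695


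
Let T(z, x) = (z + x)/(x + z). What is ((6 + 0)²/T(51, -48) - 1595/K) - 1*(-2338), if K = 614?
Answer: 1456041/614 ≈ 2371.4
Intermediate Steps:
T(z, x) = 1 (T(z, x) = (x + z)/(x + z) = 1)
((6 + 0)²/T(51, -48) - 1595/K) - 1*(-2338) = ((6 + 0)²/1 - 1595/614) - 1*(-2338) = (6²*1 - 1595*1/614) + 2338 = (36*1 - 1595/614) + 2338 = (36 - 1595/614) + 2338 = 20509/614 + 2338 = 1456041/614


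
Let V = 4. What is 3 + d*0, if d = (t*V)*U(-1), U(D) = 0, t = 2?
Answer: 3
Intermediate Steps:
d = 0 (d = (2*4)*0 = 8*0 = 0)
3 + d*0 = 3 + 0*0 = 3 + 0 = 3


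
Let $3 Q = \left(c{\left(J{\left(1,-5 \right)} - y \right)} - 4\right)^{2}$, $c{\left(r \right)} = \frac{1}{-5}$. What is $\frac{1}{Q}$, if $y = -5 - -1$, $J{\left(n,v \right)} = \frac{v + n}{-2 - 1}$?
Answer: $\frac{25}{147} \approx 0.17007$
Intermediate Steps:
$J{\left(n,v \right)} = - \frac{n}{3} - \frac{v}{3}$ ($J{\left(n,v \right)} = \frac{n + v}{-3} = \left(n + v\right) \left(- \frac{1}{3}\right) = - \frac{n}{3} - \frac{v}{3}$)
$y = -4$ ($y = -5 + 1 = -4$)
$c{\left(r \right)} = - \frac{1}{5}$
$Q = \frac{147}{25}$ ($Q = \frac{\left(- \frac{1}{5} - 4\right)^{2}}{3} = \frac{\left(- \frac{21}{5}\right)^{2}}{3} = \frac{1}{3} \cdot \frac{441}{25} = \frac{147}{25} \approx 5.88$)
$\frac{1}{Q} = \frac{1}{\frac{147}{25}} = \frac{25}{147}$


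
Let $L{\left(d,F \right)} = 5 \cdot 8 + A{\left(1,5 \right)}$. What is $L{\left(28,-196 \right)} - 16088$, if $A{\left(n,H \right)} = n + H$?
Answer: $-16042$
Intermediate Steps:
$A{\left(n,H \right)} = H + n$
$L{\left(d,F \right)} = 46$ ($L{\left(d,F \right)} = 5 \cdot 8 + \left(5 + 1\right) = 40 + 6 = 46$)
$L{\left(28,-196 \right)} - 16088 = 46 - 16088 = -16042$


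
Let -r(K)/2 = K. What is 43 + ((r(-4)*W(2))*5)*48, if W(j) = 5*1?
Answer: 9643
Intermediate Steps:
W(j) = 5
r(K) = -2*K
43 + ((r(-4)*W(2))*5)*48 = 43 + ((-2*(-4)*5)*5)*48 = 43 + ((8*5)*5)*48 = 43 + (40*5)*48 = 43 + 200*48 = 43 + 9600 = 9643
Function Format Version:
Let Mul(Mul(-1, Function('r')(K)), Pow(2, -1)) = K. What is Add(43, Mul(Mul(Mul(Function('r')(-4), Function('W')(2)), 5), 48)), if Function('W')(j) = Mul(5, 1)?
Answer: 9643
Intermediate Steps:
Function('W')(j) = 5
Function('r')(K) = Mul(-2, K)
Add(43, Mul(Mul(Mul(Function('r')(-4), Function('W')(2)), 5), 48)) = Add(43, Mul(Mul(Mul(Mul(-2, -4), 5), 5), 48)) = Add(43, Mul(Mul(Mul(8, 5), 5), 48)) = Add(43, Mul(Mul(40, 5), 48)) = Add(43, Mul(200, 48)) = Add(43, 9600) = 9643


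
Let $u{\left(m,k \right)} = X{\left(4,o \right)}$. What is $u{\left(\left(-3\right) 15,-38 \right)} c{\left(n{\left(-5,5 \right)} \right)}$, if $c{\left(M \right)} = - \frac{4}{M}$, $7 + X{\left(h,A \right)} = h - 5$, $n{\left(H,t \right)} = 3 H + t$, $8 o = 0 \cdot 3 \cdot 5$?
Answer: $- \frac{16}{5} \approx -3.2$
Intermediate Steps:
$o = 0$ ($o = \frac{0 \cdot 3 \cdot 5}{8} = \frac{0 \cdot 5}{8} = \frac{1}{8} \cdot 0 = 0$)
$n{\left(H,t \right)} = t + 3 H$
$X{\left(h,A \right)} = -12 + h$ ($X{\left(h,A \right)} = -7 + \left(h - 5\right) = -7 + \left(-5 + h\right) = -12 + h$)
$u{\left(m,k \right)} = -8$ ($u{\left(m,k \right)} = -12 + 4 = -8$)
$u{\left(\left(-3\right) 15,-38 \right)} c{\left(n{\left(-5,5 \right)} \right)} = - 8 \left(- \frac{4}{5 + 3 \left(-5\right)}\right) = - 8 \left(- \frac{4}{5 - 15}\right) = - 8 \left(- \frac{4}{-10}\right) = - 8 \left(\left(-4\right) \left(- \frac{1}{10}\right)\right) = \left(-8\right) \frac{2}{5} = - \frac{16}{5}$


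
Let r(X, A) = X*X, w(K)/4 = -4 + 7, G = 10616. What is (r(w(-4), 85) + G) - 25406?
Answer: -14646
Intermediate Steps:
w(K) = 12 (w(K) = 4*(-4 + 7) = 4*3 = 12)
r(X, A) = X²
(r(w(-4), 85) + G) - 25406 = (12² + 10616) - 25406 = (144 + 10616) - 25406 = 10760 - 25406 = -14646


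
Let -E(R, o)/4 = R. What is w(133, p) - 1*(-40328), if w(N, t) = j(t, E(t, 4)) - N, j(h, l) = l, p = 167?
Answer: 39527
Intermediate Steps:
E(R, o) = -4*R
w(N, t) = -N - 4*t (w(N, t) = -4*t - N = -N - 4*t)
w(133, p) - 1*(-40328) = (-1*133 - 4*167) - 1*(-40328) = (-133 - 668) + 40328 = -801 + 40328 = 39527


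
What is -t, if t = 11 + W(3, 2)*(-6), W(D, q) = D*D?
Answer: 43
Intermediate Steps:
W(D, q) = D²
t = -43 (t = 11 + 3²*(-6) = 11 + 9*(-6) = 11 - 54 = -43)
-t = -1*(-43) = 43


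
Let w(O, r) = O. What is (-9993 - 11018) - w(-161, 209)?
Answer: -20850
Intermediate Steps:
(-9993 - 11018) - w(-161, 209) = (-9993 - 11018) - 1*(-161) = -21011 + 161 = -20850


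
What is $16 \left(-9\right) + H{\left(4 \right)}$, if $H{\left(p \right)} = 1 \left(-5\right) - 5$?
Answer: $-154$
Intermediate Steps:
$H{\left(p \right)} = -10$ ($H{\left(p \right)} = -5 - 5 = -10$)
$16 \left(-9\right) + H{\left(4 \right)} = 16 \left(-9\right) - 10 = -144 - 10 = -154$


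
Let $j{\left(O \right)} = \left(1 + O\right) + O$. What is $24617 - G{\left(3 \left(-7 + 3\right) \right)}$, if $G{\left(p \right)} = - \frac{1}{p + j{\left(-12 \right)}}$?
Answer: $\frac{861594}{35} \approx 24617.0$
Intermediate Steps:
$j{\left(O \right)} = 1 + 2 O$
$G{\left(p \right)} = - \frac{1}{-23 + p}$ ($G{\left(p \right)} = - \frac{1}{p + \left(1 + 2 \left(-12\right)\right)} = - \frac{1}{p + \left(1 - 24\right)} = - \frac{1}{p - 23} = - \frac{1}{-23 + p}$)
$24617 - G{\left(3 \left(-7 + 3\right) \right)} = 24617 - - \frac{1}{-23 + 3 \left(-7 + 3\right)} = 24617 - - \frac{1}{-23 + 3 \left(-4\right)} = 24617 - - \frac{1}{-23 - 12} = 24617 - - \frac{1}{-35} = 24617 - \left(-1\right) \left(- \frac{1}{35}\right) = 24617 - \frac{1}{35} = \frac{861594}{35}$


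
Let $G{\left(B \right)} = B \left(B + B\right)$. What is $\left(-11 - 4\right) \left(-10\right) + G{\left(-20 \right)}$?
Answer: $950$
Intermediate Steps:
$G{\left(B \right)} = 2 B^{2}$ ($G{\left(B \right)} = B 2 B = 2 B^{2}$)
$\left(-11 - 4\right) \left(-10\right) + G{\left(-20 \right)} = \left(-11 - 4\right) \left(-10\right) + 2 \left(-20\right)^{2} = \left(-15\right) \left(-10\right) + 2 \cdot 400 = 150 + 800 = 950$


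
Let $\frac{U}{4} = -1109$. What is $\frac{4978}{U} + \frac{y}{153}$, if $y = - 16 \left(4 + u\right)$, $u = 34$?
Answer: $- \frac{1729361}{339354} \approx -5.096$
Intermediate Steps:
$y = -608$ ($y = - 16 \left(4 + 34\right) = \left(-16\right) 38 = -608$)
$U = -4436$ ($U = 4 \left(-1109\right) = -4436$)
$\frac{4978}{U} + \frac{y}{153} = \frac{4978}{-4436} - \frac{608}{153} = 4978 \left(- \frac{1}{4436}\right) - \frac{608}{153} = - \frac{2489}{2218} - \frac{608}{153} = - \frac{1729361}{339354}$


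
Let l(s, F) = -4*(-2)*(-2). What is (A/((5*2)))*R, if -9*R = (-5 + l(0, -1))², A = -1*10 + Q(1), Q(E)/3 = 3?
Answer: 49/10 ≈ 4.9000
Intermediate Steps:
Q(E) = 9 (Q(E) = 3*3 = 9)
l(s, F) = -16 (l(s, F) = 8*(-2) = -16)
A = -1 (A = -1*10 + 9 = -10 + 9 = -1)
R = -49 (R = -(-5 - 16)²/9 = -⅑*(-21)² = -⅑*441 = -49)
(A/((5*2)))*R = -1/(5*2)*(-49) = -1/10*(-49) = -1*⅒*(-49) = -⅒*(-49) = 49/10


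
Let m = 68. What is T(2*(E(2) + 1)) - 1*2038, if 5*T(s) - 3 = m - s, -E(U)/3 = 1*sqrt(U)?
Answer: -10121/5 + 6*sqrt(2)/5 ≈ -2022.5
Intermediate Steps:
E(U) = -3*sqrt(U)
T(s) = 71/5 - s/5 (T(s) = 3/5 + (68 - s)/5 = 3/5 + (68/5 - s/5) = 71/5 - s/5)
T(2*(E(2) + 1)) - 1*2038 = (71/5 - 2*(-3*sqrt(2) + 1)/5) - 1*2038 = (71/5 - 2*(1 - 3*sqrt(2))/5) - 2038 = (71/5 - (2 - 6*sqrt(2))/5) - 2038 = (71/5 + (-2/5 + 6*sqrt(2)/5)) - 2038 = (69/5 + 6*sqrt(2)/5) - 2038 = -10121/5 + 6*sqrt(2)/5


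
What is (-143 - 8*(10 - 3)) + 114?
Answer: -85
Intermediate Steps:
(-143 - 8*(10 - 3)) + 114 = (-143 - 8*7) + 114 = (-143 - 56) + 114 = -199 + 114 = -85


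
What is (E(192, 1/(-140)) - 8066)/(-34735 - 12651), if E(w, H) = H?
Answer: 1129241/6634040 ≈ 0.17022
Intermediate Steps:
(E(192, 1/(-140)) - 8066)/(-34735 - 12651) = (1/(-140) - 8066)/(-34735 - 12651) = (-1/140 - 8066)/(-47386) = -1129241/140*(-1/47386) = 1129241/6634040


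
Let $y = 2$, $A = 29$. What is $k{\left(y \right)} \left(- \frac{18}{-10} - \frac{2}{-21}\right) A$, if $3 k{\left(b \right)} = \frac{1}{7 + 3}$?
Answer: $\frac{5771}{3150} \approx 1.8321$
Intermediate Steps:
$k{\left(b \right)} = \frac{1}{30}$ ($k{\left(b \right)} = \frac{1}{3 \left(7 + 3\right)} = \frac{1}{3 \cdot 10} = \frac{1}{3} \cdot \frac{1}{10} = \frac{1}{30}$)
$k{\left(y \right)} \left(- \frac{18}{-10} - \frac{2}{-21}\right) A = \frac{- \frac{18}{-10} - \frac{2}{-21}}{30} \cdot 29 = \frac{\left(-18\right) \left(- \frac{1}{10}\right) - - \frac{2}{21}}{30} \cdot 29 = \frac{\frac{9}{5} + \frac{2}{21}}{30} \cdot 29 = \frac{1}{30} \cdot \frac{199}{105} \cdot 29 = \frac{199}{3150} \cdot 29 = \frac{5771}{3150}$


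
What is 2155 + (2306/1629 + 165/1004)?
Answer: 3527120989/1635516 ≈ 2156.6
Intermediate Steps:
2155 + (2306/1629 + 165/1004) = 2155 + 2584009/1635516 = 3527120989/1635516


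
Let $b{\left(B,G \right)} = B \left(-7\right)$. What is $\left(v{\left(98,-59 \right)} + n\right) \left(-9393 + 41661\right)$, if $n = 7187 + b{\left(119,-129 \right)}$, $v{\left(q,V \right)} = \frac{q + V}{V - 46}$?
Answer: $\frac{7175661036}{35} \approx 2.0502 \cdot 10^{8}$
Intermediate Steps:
$v{\left(q,V \right)} = \frac{V + q}{-46 + V}$
$b{\left(B,G \right)} = - 7 B$
$n = 6354$ ($n = 7187 - 833 = 6354$)
$\left(v{\left(98,-59 \right)} + n\right) \left(-9393 + 41661\right) = \left(\frac{-59 + 98}{-46 - 59} + 6354\right) \left(-9393 + 41661\right) = \left(\frac{1}{-105} \cdot 39 + 6354\right) 32268 = \left(\left(- \frac{1}{105}\right) 39 + 6354\right) 32268 = \left(- \frac{13}{35} + 6354\right) 32268 = \frac{222377}{35} \cdot 32268 = \frac{7175661036}{35}$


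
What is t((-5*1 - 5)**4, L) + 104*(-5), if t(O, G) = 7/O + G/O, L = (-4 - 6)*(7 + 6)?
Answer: -5200123/10000 ≈ -520.01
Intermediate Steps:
L = -130 (L = -10*13 = -130)
t((-5*1 - 5)**4, L) + 104*(-5) = (7 - 130)/((-5*1 - 5)**4) + 104*(-5) = -123/(-5 - 5)**4 - 520 = -123/(-10)**4 - 520 = -123/10000 - 520 = -5200123/10000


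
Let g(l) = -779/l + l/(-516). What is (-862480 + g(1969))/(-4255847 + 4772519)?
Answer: -876287408845/524940818688 ≈ -1.6693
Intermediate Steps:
g(l) = -779/l - l/516 (g(l) = -779/l + l*(-1/516) = -779/l - l/516)
(-862480 + g(1969))/(-4255847 + 4772519) = (-862480 + (-779/1969 - 1/516*1969))/(-4255847 + 4772519) = (-862480 + (-779*1/1969 - 1969/516))/516672 = (-862480 + (-779/1969 - 1969/516))*(1/516672) = (-862480 - 4278925/1016004)*(1/516672) = -876287408845/1016004*1/516672 = -876287408845/524940818688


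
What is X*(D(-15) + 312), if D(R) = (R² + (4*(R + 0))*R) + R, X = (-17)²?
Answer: 410958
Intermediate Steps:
X = 289
D(R) = R + 5*R² (D(R) = (R² + (4*R)*R) + R = (R² + 4*R²) + R = 5*R² + R = R + 5*R²)
X*(D(-15) + 312) = 289*(-15*(1 + 5*(-15)) + 312) = 289*(-15*(1 - 75) + 312) = 289*(-15*(-74) + 312) = 289*(1110 + 312) = 289*1422 = 410958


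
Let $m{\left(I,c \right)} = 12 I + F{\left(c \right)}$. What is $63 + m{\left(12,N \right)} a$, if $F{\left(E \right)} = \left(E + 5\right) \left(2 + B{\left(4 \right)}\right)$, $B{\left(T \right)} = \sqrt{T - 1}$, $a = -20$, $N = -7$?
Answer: $-2737 + 40 \sqrt{3} \approx -2667.7$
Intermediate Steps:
$B{\left(T \right)} = \sqrt{-1 + T}$
$F{\left(E \right)} = \left(2 + \sqrt{3}\right) \left(5 + E\right)$ ($F{\left(E \right)} = \left(E + 5\right) \left(2 + \sqrt{-1 + 4}\right) = \left(5 + E\right) \left(2 + \sqrt{3}\right) = \left(2 + \sqrt{3}\right) \left(5 + E\right)$)
$m{\left(I,c \right)} = 10 + 2 c + 5 \sqrt{3} + 12 I + c \sqrt{3}$ ($m{\left(I,c \right)} = 12 I + \left(10 + 2 c + 5 \sqrt{3} + c \sqrt{3}\right) = 10 + 2 c + 5 \sqrt{3} + 12 I + c \sqrt{3}$)
$63 + m{\left(12,N \right)} a = 63 + \left(10 + 2 \left(-7\right) + 5 \sqrt{3} + 12 \cdot 12 - 7 \sqrt{3}\right) \left(-20\right) = 63 + \left(10 - 14 + 5 \sqrt{3} + 144 - 7 \sqrt{3}\right) \left(-20\right) = 63 + \left(140 - 2 \sqrt{3}\right) \left(-20\right) = 63 - \left(2800 - 40 \sqrt{3}\right) = -2737 + 40 \sqrt{3}$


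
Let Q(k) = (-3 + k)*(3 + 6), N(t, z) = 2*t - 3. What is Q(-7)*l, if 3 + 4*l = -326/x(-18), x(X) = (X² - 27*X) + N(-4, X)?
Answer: 122535/1598 ≈ 76.680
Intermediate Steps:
N(t, z) = -3 + 2*t
Q(k) = -27 + 9*k (Q(k) = (-3 + k)*9 = -27 + 9*k)
x(X) = -11 + X² - 27*X (x(X) = (X² - 27*X) + (-3 + 2*(-4)) = (X² - 27*X) + (-3 - 8) = (X² - 27*X) - 11 = -11 + X² - 27*X)
l = -2723/3196 (l = -¾ + (-326/(-11 + (-18)² - 27*(-18)))/4 = -¾ + (-326/(-11 + 324 + 486))/4 = -¾ + (-326/799)/4 = -¾ + (-326*1/799)/4 = -¾ + (¼)*(-326/799) = -¾ - 163/1598 = -2723/3196 ≈ -0.85200)
Q(-7)*l = (-27 + 9*(-7))*(-2723/3196) = (-27 - 63)*(-2723/3196) = -90*(-2723/3196) = 122535/1598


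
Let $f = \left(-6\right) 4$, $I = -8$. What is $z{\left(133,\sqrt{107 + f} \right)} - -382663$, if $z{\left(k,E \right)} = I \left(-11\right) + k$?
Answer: $382884$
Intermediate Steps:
$f = -24$
$z{\left(k,E \right)} = 88 + k$ ($z{\left(k,E \right)} = \left(-8\right) \left(-11\right) + k = 88 + k$)
$z{\left(133,\sqrt{107 + f} \right)} - -382663 = \left(88 + 133\right) - -382663 = 221 + 382663 = 382884$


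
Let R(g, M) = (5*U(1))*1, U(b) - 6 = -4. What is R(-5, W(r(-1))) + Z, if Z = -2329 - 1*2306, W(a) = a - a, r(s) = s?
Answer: -4625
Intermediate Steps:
U(b) = 2 (U(b) = 6 - 4 = 2)
W(a) = 0
Z = -4635 (Z = -2329 - 2306 = -4635)
R(g, M) = 10 (R(g, M) = (5*2)*1 = 10*1 = 10)
R(-5, W(r(-1))) + Z = 10 - 4635 = -4625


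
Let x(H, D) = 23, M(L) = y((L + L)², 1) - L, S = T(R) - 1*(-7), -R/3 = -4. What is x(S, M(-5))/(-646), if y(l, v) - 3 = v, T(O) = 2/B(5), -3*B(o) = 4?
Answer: -23/646 ≈ -0.035604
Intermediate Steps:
R = 12 (R = -3*(-4) = 12)
B(o) = -4/3 (B(o) = -⅓*4 = -4/3)
T(O) = -3/2 (T(O) = 2/(-4/3) = 2*(-¾) = -3/2)
y(l, v) = 3 + v
S = 11/2 (S = -3/2 - 1*(-7) = -3/2 + 7 = 11/2 ≈ 5.5000)
M(L) = 4 - L (M(L) = (3 + 1) - L = 4 - L)
x(S, M(-5))/(-646) = 23/(-646) = 23*(-1/646) = -23/646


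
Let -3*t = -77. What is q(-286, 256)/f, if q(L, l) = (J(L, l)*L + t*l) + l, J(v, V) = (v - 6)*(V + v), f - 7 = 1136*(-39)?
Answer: 7495600/132891 ≈ 56.404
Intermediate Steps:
f = -44297 (f = 7 + 1136*(-39) = 7 - 44304 = -44297)
t = 77/3 (t = -1/3*(-77) = 77/3 ≈ 25.667)
J(v, V) = (-6 + v)*(V + v)
q(L, l) = 80*l/3 + L*(L**2 - 6*L - 6*l + L*l) (q(L, l) = ((L**2 - 6*l - 6*L + l*L)*L + 77*l/3) + l = ((L**2 - 6*l - 6*L + L*l)*L + 77*l/3) + l = ((L**2 - 6*L - 6*l + L*l)*L + 77*l/3) + l = (L*(L**2 - 6*L - 6*l + L*l) + 77*l/3) + l = (77*l/3 + L*(L**2 - 6*L - 6*l + L*l)) + l = 80*l/3 + L*(L**2 - 6*L - 6*l + L*l))
q(-286, 256)/f = ((80/3)*256 - 286*((-286)**2 - 6*(-286) - 6*256 - 286*256))/(-44297) = (20480/3 - 286*(81796 + 1716 - 1536 - 73216))*(-1/44297) = (20480/3 - 286*8760)*(-1/44297) = (20480/3 - 2505360)*(-1/44297) = -7495600/3*(-1/44297) = 7495600/132891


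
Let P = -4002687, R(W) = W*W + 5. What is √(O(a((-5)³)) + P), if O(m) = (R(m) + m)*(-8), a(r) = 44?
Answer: I*√4018567 ≈ 2004.6*I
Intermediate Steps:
R(W) = 5 + W² (R(W) = W² + 5 = 5 + W²)
O(m) = -40 - 8*m - 8*m² (O(m) = ((5 + m²) + m)*(-8) = (5 + m + m²)*(-8) = -40 - 8*m - 8*m²)
√(O(a((-5)³)) + P) = √((-40 - 8*44 - 8*44²) - 4002687) = √((-40 - 352 - 8*1936) - 4002687) = √((-40 - 352 - 15488) - 4002687) = √(-15880 - 4002687) = √(-4018567) = I*√4018567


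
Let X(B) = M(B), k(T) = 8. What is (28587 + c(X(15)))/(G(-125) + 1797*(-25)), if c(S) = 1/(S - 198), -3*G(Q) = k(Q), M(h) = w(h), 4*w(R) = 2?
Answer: -3079599/4839935 ≈ -0.63629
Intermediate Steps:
w(R) = 1/2 (w(R) = (1/4)*2 = 1/2)
M(h) = 1/2
G(Q) = -8/3 (G(Q) = -1/3*8 = -8/3)
X(B) = 1/2
c(S) = 1/(-198 + S)
(28587 + c(X(15)))/(G(-125) + 1797*(-25)) = (28587 + 1/(-198 + 1/2))/(-8/3 + 1797*(-25)) = (28587 + 1/(-395/2))/(-8/3 - 44925) = (28587 - 2/395)/(-134783/3) = (11291863/395)*(-3/134783) = -3079599/4839935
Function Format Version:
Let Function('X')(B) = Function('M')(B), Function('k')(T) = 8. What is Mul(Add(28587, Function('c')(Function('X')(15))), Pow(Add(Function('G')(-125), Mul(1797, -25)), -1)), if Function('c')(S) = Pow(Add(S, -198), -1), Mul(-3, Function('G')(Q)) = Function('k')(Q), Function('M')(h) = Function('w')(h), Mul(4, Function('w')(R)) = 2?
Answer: Rational(-3079599, 4839935) ≈ -0.63629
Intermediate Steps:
Function('w')(R) = Rational(1, 2) (Function('w')(R) = Mul(Rational(1, 4), 2) = Rational(1, 2))
Function('M')(h) = Rational(1, 2)
Function('G')(Q) = Rational(-8, 3) (Function('G')(Q) = Mul(Rational(-1, 3), 8) = Rational(-8, 3))
Function('X')(B) = Rational(1, 2)
Function('c')(S) = Pow(Add(-198, S), -1)
Mul(Add(28587, Function('c')(Function('X')(15))), Pow(Add(Function('G')(-125), Mul(1797, -25)), -1)) = Mul(Add(28587, Pow(Add(-198, Rational(1, 2)), -1)), Pow(Add(Rational(-8, 3), Mul(1797, -25)), -1)) = Mul(Add(28587, Pow(Rational(-395, 2), -1)), Pow(Add(Rational(-8, 3), -44925), -1)) = Mul(Add(28587, Rational(-2, 395)), Pow(Rational(-134783, 3), -1)) = Mul(Rational(11291863, 395), Rational(-3, 134783)) = Rational(-3079599, 4839935)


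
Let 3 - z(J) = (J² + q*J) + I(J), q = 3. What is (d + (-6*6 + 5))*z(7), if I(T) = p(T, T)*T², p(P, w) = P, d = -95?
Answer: 51660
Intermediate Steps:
I(T) = T³ (I(T) = T*T² = T³)
z(J) = 3 - J² - J³ - 3*J (z(J) = 3 - ((J² + 3*J) + J³) = 3 - (J² + J³ + 3*J) = 3 + (-J² - J³ - 3*J) = 3 - J² - J³ - 3*J)
(d + (-6*6 + 5))*z(7) = (-95 + (-6*6 + 5))*(3 - 1*7² - 1*7³ - 3*7) = (-95 + (-36 + 5))*(3 - 1*49 - 1*343 - 21) = (-95 - 31)*(3 - 49 - 343 - 21) = -126*(-410) = 51660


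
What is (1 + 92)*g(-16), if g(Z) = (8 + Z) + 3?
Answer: -465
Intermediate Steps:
g(Z) = 11 + Z
(1 + 92)*g(-16) = (1 + 92)*(11 - 16) = 93*(-5) = -465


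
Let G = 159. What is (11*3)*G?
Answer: 5247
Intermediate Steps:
(11*3)*G = (11*3)*159 = 33*159 = 5247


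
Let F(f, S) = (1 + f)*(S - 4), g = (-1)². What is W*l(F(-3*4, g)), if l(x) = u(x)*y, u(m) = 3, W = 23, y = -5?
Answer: -345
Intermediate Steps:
g = 1
F(f, S) = (1 + f)*(-4 + S)
l(x) = -15 (l(x) = 3*(-5) = -15)
W*l(F(-3*4, g)) = 23*(-15) = -345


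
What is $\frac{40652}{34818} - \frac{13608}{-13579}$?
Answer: $\frac{512908426}{236396811} \approx 2.1697$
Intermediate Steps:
$\frac{40652}{34818} - \frac{13608}{-13579} = 40652 \cdot \frac{1}{34818} - - \frac{13608}{13579} = \frac{20326}{17409} + \frac{13608}{13579} = \frac{512908426}{236396811}$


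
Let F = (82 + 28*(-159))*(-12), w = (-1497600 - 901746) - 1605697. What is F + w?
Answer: -3952603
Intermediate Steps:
w = -4005043 (w = -2399346 - 1605697 = -4005043)
F = 52440 (F = (82 - 4452)*(-12) = -4370*(-12) = 52440)
F + w = 52440 - 4005043 = -3952603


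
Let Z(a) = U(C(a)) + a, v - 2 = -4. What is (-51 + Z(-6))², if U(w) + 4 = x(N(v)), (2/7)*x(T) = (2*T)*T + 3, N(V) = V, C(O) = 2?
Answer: 2025/4 ≈ 506.25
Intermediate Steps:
v = -2 (v = 2 - 4 = -2)
x(T) = 21/2 + 7*T² (x(T) = 7*((2*T)*T + 3)/2 = 7*(2*T² + 3)/2 = 7*(3 + 2*T²)/2 = 21/2 + 7*T²)
U(w) = 69/2 (U(w) = -4 + (21/2 + 7*(-2)²) = -4 + (21/2 + 7*4) = -4 + (21/2 + 28) = -4 + 77/2 = 69/2)
Z(a) = 69/2 + a
(-51 + Z(-6))² = (-51 + (69/2 - 6))² = (-51 + 57/2)² = (-45/2)² = 2025/4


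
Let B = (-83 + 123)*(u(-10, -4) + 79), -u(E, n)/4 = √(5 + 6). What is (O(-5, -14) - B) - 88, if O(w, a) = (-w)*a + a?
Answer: -3332 + 160*√11 ≈ -2801.3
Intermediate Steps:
u(E, n) = -4*√11 (u(E, n) = -4*√(5 + 6) = -4*√11)
O(w, a) = a - a*w (O(w, a) = -a*w + a = a - a*w)
B = 3160 - 160*√11 (B = (-83 + 123)*(-4*√11 + 79) = 40*(79 - 4*√11) = 3160 - 160*√11 ≈ 2629.3)
(O(-5, -14) - B) - 88 = (-14*(1 - 1*(-5)) - (3160 - 160*√11)) - 88 = (-14*(1 + 5) + (-3160 + 160*√11)) - 88 = (-14*6 + (-3160 + 160*√11)) - 88 = (-84 + (-3160 + 160*√11)) - 88 = (-3244 + 160*√11) - 88 = -3332 + 160*√11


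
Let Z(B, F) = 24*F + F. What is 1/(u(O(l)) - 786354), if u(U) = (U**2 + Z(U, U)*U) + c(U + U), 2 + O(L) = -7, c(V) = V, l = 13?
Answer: -1/784266 ≈ -1.2751e-6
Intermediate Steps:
Z(B, F) = 25*F
O(L) = -9 (O(L) = -2 - 7 = -9)
u(U) = 2*U + 26*U**2 (u(U) = (U**2 + (25*U)*U) + (U + U) = (U**2 + 25*U**2) + 2*U = 26*U**2 + 2*U = 2*U + 26*U**2)
1/(u(O(l)) - 786354) = 1/(2*(-9)*(1 + 13*(-9)) - 786354) = 1/(2*(-9)*(1 - 117) - 786354) = 1/(2*(-9)*(-116) - 786354) = 1/(2088 - 786354) = 1/(-784266) = -1/784266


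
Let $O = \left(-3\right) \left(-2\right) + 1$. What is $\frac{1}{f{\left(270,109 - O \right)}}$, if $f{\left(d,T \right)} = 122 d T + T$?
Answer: $\frac{1}{3359982} \approx 2.9762 \cdot 10^{-7}$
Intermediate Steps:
$O = 7$ ($O = 6 + 1 = 7$)
$f{\left(d,T \right)} = T + 122 T d$ ($f{\left(d,T \right)} = 122 T d + T = T + 122 T d$)
$\frac{1}{f{\left(270,109 - O \right)}} = \frac{1}{\left(109 - 7\right) \left(1 + 122 \cdot 270\right)} = \frac{1}{\left(109 - 7\right) \left(1 + 32940\right)} = \frac{1}{102 \cdot 32941} = \frac{1}{3359982}$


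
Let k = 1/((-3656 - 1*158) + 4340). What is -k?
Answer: -1/526 ≈ -0.0019011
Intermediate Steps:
k = 1/526 (k = 1/((-3656 - 158) + 4340) = 1/(-3814 + 4340) = 1/526 ≈ 0.0019011)
-k = -1*1/526 = -1/526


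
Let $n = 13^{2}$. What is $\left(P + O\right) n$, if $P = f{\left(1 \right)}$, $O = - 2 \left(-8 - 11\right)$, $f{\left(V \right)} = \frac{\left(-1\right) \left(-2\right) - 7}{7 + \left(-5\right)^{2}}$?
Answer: $\frac{204659}{32} \approx 6395.6$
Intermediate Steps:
$n = 169$
$f{\left(V \right)} = - \frac{5}{32}$ ($f{\left(V \right)} = \frac{2 - 7}{7 + 25} = - \frac{5}{32}$)
$O = 38$ ($O = \left(-2\right) \left(-19\right) = 38$)
$P = - \frac{5}{32} \approx -0.15625$
$\left(P + O\right) n = \left(- \frac{5}{32} + 38\right) 169 = \frac{1211}{32} \cdot 169 = \frac{204659}{32}$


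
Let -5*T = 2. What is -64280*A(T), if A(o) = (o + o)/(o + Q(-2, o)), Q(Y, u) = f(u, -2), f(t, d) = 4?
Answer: 128560/9 ≈ 14284.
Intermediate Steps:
T = -⅖ (T = -⅕*2 = -⅖ ≈ -0.40000)
Q(Y, u) = 4
A(o) = 2*o/(4 + o) (A(o) = (o + o)/(o + 4) = (2*o)/(4 + o) = 2*o/(4 + o))
-64280*A(T) = -128560*(-2)/(5*(4 - ⅖)) = -128560*(-2)/(5*18/5) = -128560*(-2)*5/(5*18) = -64280*(-2/9) = 128560/9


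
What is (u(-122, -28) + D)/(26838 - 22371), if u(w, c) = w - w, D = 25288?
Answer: 25288/4467 ≈ 5.6611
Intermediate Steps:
u(w, c) = 0
(u(-122, -28) + D)/(26838 - 22371) = (0 + 25288)/(26838 - 22371) = 25288/4467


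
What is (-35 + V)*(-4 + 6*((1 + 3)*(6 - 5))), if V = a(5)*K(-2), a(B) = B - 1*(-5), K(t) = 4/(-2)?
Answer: -1100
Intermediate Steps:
K(t) = -2 (K(t) = 4*(-½) = -2)
a(B) = 5 + B (a(B) = B + 5 = 5 + B)
V = -20 (V = (5 + 5)*(-2) = 10*(-2) = -20)
(-35 + V)*(-4 + 6*((1 + 3)*(6 - 5))) = (-35 - 20)*(-4 + 6*((1 + 3)*(6 - 5))) = -55*(-4 + 6*(4*1)) = -55*(-4 + 6*4) = -55*(-4 + 24) = -55*20 = -1100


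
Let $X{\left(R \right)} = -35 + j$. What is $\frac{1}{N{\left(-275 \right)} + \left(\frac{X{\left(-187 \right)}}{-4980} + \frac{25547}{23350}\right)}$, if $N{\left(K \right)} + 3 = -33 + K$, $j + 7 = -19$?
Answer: $- \frac{11628300}{3603536459} \approx -0.0032269$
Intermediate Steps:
$j = -26$ ($j = -7 - 19 = -26$)
$X{\left(R \right)} = -61$ ($X{\left(R \right)} = -35 - 26 = -61$)
$N{\left(K \right)} = -36 + K$ ($N{\left(K \right)} = -3 + \left(-33 + K\right) = -36 + K$)
$\frac{1}{N{\left(-275 \right)} + \left(\frac{X{\left(-187 \right)}}{-4980} + \frac{25547}{23350}\right)} = \frac{1}{\left(-36 - 275\right) + \left(- \frac{61}{-4980} + \frac{25547}{23350}\right)} = \frac{1}{-311 + \left(\left(-61\right) \left(- \frac{1}{4980}\right) + 25547 \cdot \frac{1}{23350}\right)} = \frac{1}{-311 + \left(\frac{61}{4980} + \frac{25547}{23350}\right)} = \frac{1}{-311 + \frac{12864841}{11628300}} = \frac{1}{- \frac{3603536459}{11628300}} = - \frac{11628300}{3603536459}$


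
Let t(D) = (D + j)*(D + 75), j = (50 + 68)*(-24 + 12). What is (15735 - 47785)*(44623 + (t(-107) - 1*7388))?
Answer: -2755370550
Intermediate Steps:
j = -1416 (j = 118*(-12) = -1416)
t(D) = (-1416 + D)*(75 + D) (t(D) = (D - 1416)*(D + 75) = (-1416 + D)*(75 + D))
(15735 - 47785)*(44623 + (t(-107) - 1*7388)) = (15735 - 47785)*(44623 + ((-106200 + (-107)² - 1341*(-107)) - 1*7388)) = -32050*(44623 + ((-106200 + 11449 + 143487) - 7388)) = -32050*(44623 + (48736 - 7388)) = -32050*(44623 + 41348) = -32050*85971 = -2755370550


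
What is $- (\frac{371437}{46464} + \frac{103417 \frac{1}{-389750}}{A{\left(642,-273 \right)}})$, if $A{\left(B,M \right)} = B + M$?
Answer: $- \frac{809309521807}{101247696000} \approx -7.9934$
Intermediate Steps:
$- (\frac{371437}{46464} + \frac{103417 \frac{1}{-389750}}{A{\left(642,-273 \right)}}) = - (\frac{371437}{46464} + \frac{103417 \frac{1}{-389750}}{642 - 273}) = - (371437 \cdot \frac{1}{46464} + \frac{103417 \left(- \frac{1}{389750}\right)}{369}) = - (\frac{33767}{4224} - \frac{103417}{143817750}) = \left(-1\right) \frac{809309521807}{101247696000} = - \frac{809309521807}{101247696000}$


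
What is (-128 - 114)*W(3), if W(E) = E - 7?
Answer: 968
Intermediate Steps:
W(E) = -7 + E
(-128 - 114)*W(3) = (-128 - 114)*(-7 + 3) = -242*(-4) = 968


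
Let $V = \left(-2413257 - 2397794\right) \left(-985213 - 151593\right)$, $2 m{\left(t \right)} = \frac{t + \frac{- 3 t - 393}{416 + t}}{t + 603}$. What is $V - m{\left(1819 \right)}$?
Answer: $\frac{563921536257334785}{103108} \approx 5.4692 \cdot 10^{12}$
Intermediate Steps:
$m{\left(t \right)} = \frac{t + \frac{-393 - 3 t}{416 + t}}{2 \left(603 + t\right)}$ ($m{\left(t \right)} = \frac{\left(t + \frac{- 3 t - 393}{416 + t}\right) \frac{1}{t + 603}}{2} = \frac{\left(t + \frac{-393 - 3 t}{416 + t}\right) \frac{1}{603 + t}}{2} = \frac{\frac{1}{603 + t} \left(t + \frac{-393 - 3 t}{416 + t}\right)}{2} = \frac{t + \frac{-393 - 3 t}{416 + t}}{2 \left(603 + t\right)}$)
$V = 5469231643106$ ($V = \left(-4811051\right) \left(-1136806\right) = 5469231643106$)
$V - m{\left(1819 \right)} = 5469231643106 - \frac{-393 + 1819^{2} + 413 \cdot 1819}{2 \left(250848 + 1819^{2} + 1019 \cdot 1819\right)} = 5469231643106 - \frac{-393 + 3308761 + 751247}{2 \left(250848 + 3308761 + 1853561\right)} = 5469231643106 - \frac{1}{2} \cdot \frac{1}{5413170} \cdot 4059615 = 5469231643106 - \frac{38663}{103108} = \frac{563921536257334785}{103108}$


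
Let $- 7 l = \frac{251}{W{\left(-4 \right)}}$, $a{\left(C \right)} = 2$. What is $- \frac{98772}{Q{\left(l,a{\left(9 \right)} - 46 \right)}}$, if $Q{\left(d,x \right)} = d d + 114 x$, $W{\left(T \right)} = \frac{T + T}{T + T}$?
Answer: $\frac{4839828}{182783} \approx 26.479$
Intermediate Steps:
$W{\left(T \right)} = 1$ ($W{\left(T \right)} = \frac{2 T}{2 T} = 2 T \frac{1}{2 T} = 1$)
$l = - \frac{251}{7}$ ($l = - \frac{251 \cdot 1^{-1}}{7} = - \frac{251 \cdot 1}{7} = \left(- \frac{1}{7}\right) 251 = - \frac{251}{7} \approx -35.857$)
$Q{\left(d,x \right)} = d^{2} + 114 x$
$- \frac{98772}{Q{\left(l,a{\left(9 \right)} - 46 \right)}} = - \frac{98772}{\left(- \frac{251}{7}\right)^{2} + 114 \left(2 - 46\right)} = - \frac{98772}{\frac{63001}{49} + 114 \left(-44\right)} = - \frac{98772}{\frac{63001}{49} - 5016} = - \frac{98772}{- \frac{182783}{49}} = \left(-98772\right) \left(- \frac{49}{182783}\right) = \frac{4839828}{182783}$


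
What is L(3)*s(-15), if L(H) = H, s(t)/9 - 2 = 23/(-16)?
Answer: 243/16 ≈ 15.188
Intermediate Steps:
s(t) = 81/16 (s(t) = 18 + 9*(23/(-16)) = 18 + 9*(23*(-1/16)) = 18 + 9*(-23/16) = 18 - 207/16 = 81/16)
L(3)*s(-15) = 3*(81/16) = 243/16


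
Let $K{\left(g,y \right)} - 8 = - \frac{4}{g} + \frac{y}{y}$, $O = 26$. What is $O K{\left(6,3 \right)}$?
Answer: $\frac{650}{3} \approx 216.67$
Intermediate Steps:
$K{\left(g,y \right)} = 9 - \frac{4}{g}$ ($K{\left(g,y \right)} = 8 + \left(- \frac{4}{g} + \frac{y}{y}\right) = 8 + \left(- \frac{4}{g} + 1\right) = 8 + \left(1 - \frac{4}{g}\right) = 9 - \frac{4}{g}$)
$O K{\left(6,3 \right)} = 26 \left(9 - \frac{4}{6}\right) = 26 \left(9 - \frac{2}{3}\right) = 26 \cdot \frac{25}{3} = \frac{650}{3}$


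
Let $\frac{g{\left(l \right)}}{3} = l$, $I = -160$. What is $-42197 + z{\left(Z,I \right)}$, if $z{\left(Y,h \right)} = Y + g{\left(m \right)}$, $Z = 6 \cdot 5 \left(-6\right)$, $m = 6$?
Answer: $-42359$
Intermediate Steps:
$g{\left(l \right)} = 3 l$
$Z = -180$ ($Z = 30 \left(-6\right) = -180$)
$z{\left(Y,h \right)} = 18 + Y$ ($z{\left(Y,h \right)} = Y + 3 \cdot 6 = Y + 18 = 18 + Y$)
$-42197 + z{\left(Z,I \right)} = -42197 + \left(18 - 180\right) = -42197 - 162 = -42359$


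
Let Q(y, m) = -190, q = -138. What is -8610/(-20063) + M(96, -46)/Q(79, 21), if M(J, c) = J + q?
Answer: 1239273/1905985 ≈ 0.65020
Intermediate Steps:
M(J, c) = -138 + J (M(J, c) = J - 138 = -138 + J)
-8610/(-20063) + M(96, -46)/Q(79, 21) = -8610/(-20063) + (-138 + 96)/(-190) = -8610*(-1/20063) - 42*(-1/190) = 8610/20063 + 21/95 = 1239273/1905985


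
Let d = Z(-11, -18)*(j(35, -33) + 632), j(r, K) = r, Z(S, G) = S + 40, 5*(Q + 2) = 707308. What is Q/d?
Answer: 707298/96715 ≈ 7.3132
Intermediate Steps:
Q = 707298/5 (Q = -2 + (⅕)*707308 = -2 + 707308/5 = 707298/5 ≈ 1.4146e+5)
Z(S, G) = 40 + S
d = 19343 (d = (40 - 11)*(35 + 632) = 29*667 = 19343)
Q/d = (707298/5)/19343 = (707298/5)*(1/19343) = 707298/96715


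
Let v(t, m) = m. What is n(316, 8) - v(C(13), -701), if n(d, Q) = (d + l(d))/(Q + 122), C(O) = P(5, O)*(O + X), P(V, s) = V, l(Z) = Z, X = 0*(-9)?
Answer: 45881/65 ≈ 705.86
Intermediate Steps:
X = 0
C(O) = 5*O (C(O) = 5*(O + 0) = 5*O)
n(d, Q) = 2*d/(122 + Q) (n(d, Q) = (d + d)/(Q + 122) = (2*d)/(122 + Q) = 2*d/(122 + Q))
n(316, 8) - v(C(13), -701) = 2*316/(122 + 8) - 1*(-701) = 2*316/130 + 701 = 2*316*(1/130) + 701 = 316/65 + 701 = 45881/65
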